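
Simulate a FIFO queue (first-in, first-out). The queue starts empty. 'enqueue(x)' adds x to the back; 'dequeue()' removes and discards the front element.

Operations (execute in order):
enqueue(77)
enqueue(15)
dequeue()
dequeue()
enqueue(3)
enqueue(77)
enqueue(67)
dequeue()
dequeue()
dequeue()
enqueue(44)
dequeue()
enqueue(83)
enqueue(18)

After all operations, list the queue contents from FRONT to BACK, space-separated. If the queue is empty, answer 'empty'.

enqueue(77): [77]
enqueue(15): [77, 15]
dequeue(): [15]
dequeue(): []
enqueue(3): [3]
enqueue(77): [3, 77]
enqueue(67): [3, 77, 67]
dequeue(): [77, 67]
dequeue(): [67]
dequeue(): []
enqueue(44): [44]
dequeue(): []
enqueue(83): [83]
enqueue(18): [83, 18]

Answer: 83 18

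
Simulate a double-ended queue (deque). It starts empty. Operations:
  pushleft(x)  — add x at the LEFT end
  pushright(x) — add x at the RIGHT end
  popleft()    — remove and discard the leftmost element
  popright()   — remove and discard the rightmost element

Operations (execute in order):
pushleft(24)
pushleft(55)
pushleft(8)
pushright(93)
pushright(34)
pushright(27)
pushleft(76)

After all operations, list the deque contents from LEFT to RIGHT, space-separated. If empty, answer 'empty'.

Answer: 76 8 55 24 93 34 27

Derivation:
pushleft(24): [24]
pushleft(55): [55, 24]
pushleft(8): [8, 55, 24]
pushright(93): [8, 55, 24, 93]
pushright(34): [8, 55, 24, 93, 34]
pushright(27): [8, 55, 24, 93, 34, 27]
pushleft(76): [76, 8, 55, 24, 93, 34, 27]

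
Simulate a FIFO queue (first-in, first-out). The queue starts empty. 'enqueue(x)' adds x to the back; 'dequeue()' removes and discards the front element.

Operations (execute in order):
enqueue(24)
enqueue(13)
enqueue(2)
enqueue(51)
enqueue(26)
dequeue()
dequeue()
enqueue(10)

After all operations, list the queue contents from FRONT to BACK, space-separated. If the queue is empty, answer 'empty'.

enqueue(24): [24]
enqueue(13): [24, 13]
enqueue(2): [24, 13, 2]
enqueue(51): [24, 13, 2, 51]
enqueue(26): [24, 13, 2, 51, 26]
dequeue(): [13, 2, 51, 26]
dequeue(): [2, 51, 26]
enqueue(10): [2, 51, 26, 10]

Answer: 2 51 26 10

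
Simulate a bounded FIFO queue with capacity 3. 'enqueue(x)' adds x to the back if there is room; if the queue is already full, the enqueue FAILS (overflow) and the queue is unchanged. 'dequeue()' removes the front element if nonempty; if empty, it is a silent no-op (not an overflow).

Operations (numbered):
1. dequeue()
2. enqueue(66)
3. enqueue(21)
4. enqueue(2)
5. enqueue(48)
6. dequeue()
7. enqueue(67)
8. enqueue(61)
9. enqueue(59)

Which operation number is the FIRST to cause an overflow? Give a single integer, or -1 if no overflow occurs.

Answer: 5

Derivation:
1. dequeue(): empty, no-op, size=0
2. enqueue(66): size=1
3. enqueue(21): size=2
4. enqueue(2): size=3
5. enqueue(48): size=3=cap → OVERFLOW (fail)
6. dequeue(): size=2
7. enqueue(67): size=3
8. enqueue(61): size=3=cap → OVERFLOW (fail)
9. enqueue(59): size=3=cap → OVERFLOW (fail)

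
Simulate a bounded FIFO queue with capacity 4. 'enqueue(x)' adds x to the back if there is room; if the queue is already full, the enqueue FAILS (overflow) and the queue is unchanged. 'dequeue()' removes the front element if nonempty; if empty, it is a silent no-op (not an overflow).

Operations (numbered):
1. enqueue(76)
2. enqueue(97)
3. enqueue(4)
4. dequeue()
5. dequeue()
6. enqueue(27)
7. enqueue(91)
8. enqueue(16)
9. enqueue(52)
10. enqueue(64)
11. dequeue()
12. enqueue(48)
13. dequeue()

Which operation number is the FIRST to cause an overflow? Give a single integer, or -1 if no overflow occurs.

Answer: 9

Derivation:
1. enqueue(76): size=1
2. enqueue(97): size=2
3. enqueue(4): size=3
4. dequeue(): size=2
5. dequeue(): size=1
6. enqueue(27): size=2
7. enqueue(91): size=3
8. enqueue(16): size=4
9. enqueue(52): size=4=cap → OVERFLOW (fail)
10. enqueue(64): size=4=cap → OVERFLOW (fail)
11. dequeue(): size=3
12. enqueue(48): size=4
13. dequeue(): size=3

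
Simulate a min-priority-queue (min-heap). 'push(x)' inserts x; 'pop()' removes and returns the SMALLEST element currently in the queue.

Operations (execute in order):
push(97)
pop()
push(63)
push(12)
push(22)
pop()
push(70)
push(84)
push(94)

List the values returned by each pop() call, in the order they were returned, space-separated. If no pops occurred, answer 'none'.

Answer: 97 12

Derivation:
push(97): heap contents = [97]
pop() → 97: heap contents = []
push(63): heap contents = [63]
push(12): heap contents = [12, 63]
push(22): heap contents = [12, 22, 63]
pop() → 12: heap contents = [22, 63]
push(70): heap contents = [22, 63, 70]
push(84): heap contents = [22, 63, 70, 84]
push(94): heap contents = [22, 63, 70, 84, 94]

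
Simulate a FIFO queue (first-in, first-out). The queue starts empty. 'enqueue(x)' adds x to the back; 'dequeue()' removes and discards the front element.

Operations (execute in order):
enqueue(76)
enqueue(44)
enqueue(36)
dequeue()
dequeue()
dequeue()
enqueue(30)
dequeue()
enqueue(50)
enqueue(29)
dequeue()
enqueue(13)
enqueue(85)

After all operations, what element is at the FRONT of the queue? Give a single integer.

enqueue(76): queue = [76]
enqueue(44): queue = [76, 44]
enqueue(36): queue = [76, 44, 36]
dequeue(): queue = [44, 36]
dequeue(): queue = [36]
dequeue(): queue = []
enqueue(30): queue = [30]
dequeue(): queue = []
enqueue(50): queue = [50]
enqueue(29): queue = [50, 29]
dequeue(): queue = [29]
enqueue(13): queue = [29, 13]
enqueue(85): queue = [29, 13, 85]

Answer: 29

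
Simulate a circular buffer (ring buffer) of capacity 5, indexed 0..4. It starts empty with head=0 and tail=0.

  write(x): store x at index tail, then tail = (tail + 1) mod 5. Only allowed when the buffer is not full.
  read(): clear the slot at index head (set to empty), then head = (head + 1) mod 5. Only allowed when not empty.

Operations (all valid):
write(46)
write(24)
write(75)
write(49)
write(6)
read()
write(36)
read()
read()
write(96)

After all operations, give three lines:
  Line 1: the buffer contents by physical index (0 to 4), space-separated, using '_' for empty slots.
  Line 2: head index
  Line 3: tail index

write(46): buf=[46 _ _ _ _], head=0, tail=1, size=1
write(24): buf=[46 24 _ _ _], head=0, tail=2, size=2
write(75): buf=[46 24 75 _ _], head=0, tail=3, size=3
write(49): buf=[46 24 75 49 _], head=0, tail=4, size=4
write(6): buf=[46 24 75 49 6], head=0, tail=0, size=5
read(): buf=[_ 24 75 49 6], head=1, tail=0, size=4
write(36): buf=[36 24 75 49 6], head=1, tail=1, size=5
read(): buf=[36 _ 75 49 6], head=2, tail=1, size=4
read(): buf=[36 _ _ 49 6], head=3, tail=1, size=3
write(96): buf=[36 96 _ 49 6], head=3, tail=2, size=4

Answer: 36 96 _ 49 6
3
2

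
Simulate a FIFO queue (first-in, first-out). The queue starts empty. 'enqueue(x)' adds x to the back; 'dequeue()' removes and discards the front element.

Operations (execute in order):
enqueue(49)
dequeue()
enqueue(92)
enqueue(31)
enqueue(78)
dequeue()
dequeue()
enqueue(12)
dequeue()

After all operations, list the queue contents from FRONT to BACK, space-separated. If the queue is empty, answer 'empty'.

Answer: 12

Derivation:
enqueue(49): [49]
dequeue(): []
enqueue(92): [92]
enqueue(31): [92, 31]
enqueue(78): [92, 31, 78]
dequeue(): [31, 78]
dequeue(): [78]
enqueue(12): [78, 12]
dequeue(): [12]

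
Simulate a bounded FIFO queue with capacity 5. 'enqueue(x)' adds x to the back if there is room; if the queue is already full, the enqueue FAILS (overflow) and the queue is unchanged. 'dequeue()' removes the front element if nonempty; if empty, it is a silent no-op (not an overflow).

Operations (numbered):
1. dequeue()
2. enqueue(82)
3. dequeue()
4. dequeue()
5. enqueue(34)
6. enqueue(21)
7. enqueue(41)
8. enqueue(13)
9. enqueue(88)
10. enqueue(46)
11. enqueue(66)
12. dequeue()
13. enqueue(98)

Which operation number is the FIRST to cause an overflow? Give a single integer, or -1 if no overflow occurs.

1. dequeue(): empty, no-op, size=0
2. enqueue(82): size=1
3. dequeue(): size=0
4. dequeue(): empty, no-op, size=0
5. enqueue(34): size=1
6. enqueue(21): size=2
7. enqueue(41): size=3
8. enqueue(13): size=4
9. enqueue(88): size=5
10. enqueue(46): size=5=cap → OVERFLOW (fail)
11. enqueue(66): size=5=cap → OVERFLOW (fail)
12. dequeue(): size=4
13. enqueue(98): size=5

Answer: 10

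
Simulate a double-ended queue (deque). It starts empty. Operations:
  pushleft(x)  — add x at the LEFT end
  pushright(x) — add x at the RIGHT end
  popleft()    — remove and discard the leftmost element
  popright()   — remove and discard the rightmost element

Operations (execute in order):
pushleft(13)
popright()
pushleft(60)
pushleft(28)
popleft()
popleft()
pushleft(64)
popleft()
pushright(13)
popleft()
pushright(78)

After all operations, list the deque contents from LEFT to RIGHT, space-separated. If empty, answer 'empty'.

Answer: 78

Derivation:
pushleft(13): [13]
popright(): []
pushleft(60): [60]
pushleft(28): [28, 60]
popleft(): [60]
popleft(): []
pushleft(64): [64]
popleft(): []
pushright(13): [13]
popleft(): []
pushright(78): [78]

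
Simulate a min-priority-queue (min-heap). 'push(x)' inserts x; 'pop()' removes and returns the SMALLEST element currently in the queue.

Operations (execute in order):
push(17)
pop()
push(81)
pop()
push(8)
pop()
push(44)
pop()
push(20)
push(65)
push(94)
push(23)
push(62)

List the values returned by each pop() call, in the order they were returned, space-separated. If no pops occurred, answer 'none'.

push(17): heap contents = [17]
pop() → 17: heap contents = []
push(81): heap contents = [81]
pop() → 81: heap contents = []
push(8): heap contents = [8]
pop() → 8: heap contents = []
push(44): heap contents = [44]
pop() → 44: heap contents = []
push(20): heap contents = [20]
push(65): heap contents = [20, 65]
push(94): heap contents = [20, 65, 94]
push(23): heap contents = [20, 23, 65, 94]
push(62): heap contents = [20, 23, 62, 65, 94]

Answer: 17 81 8 44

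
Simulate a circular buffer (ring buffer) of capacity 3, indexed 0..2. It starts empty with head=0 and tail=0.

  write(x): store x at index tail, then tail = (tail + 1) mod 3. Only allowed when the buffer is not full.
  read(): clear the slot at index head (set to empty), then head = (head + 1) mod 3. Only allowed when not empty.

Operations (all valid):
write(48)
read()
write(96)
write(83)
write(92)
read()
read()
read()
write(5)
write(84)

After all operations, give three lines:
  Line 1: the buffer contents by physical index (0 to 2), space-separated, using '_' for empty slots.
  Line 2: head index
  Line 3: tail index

write(48): buf=[48 _ _], head=0, tail=1, size=1
read(): buf=[_ _ _], head=1, tail=1, size=0
write(96): buf=[_ 96 _], head=1, tail=2, size=1
write(83): buf=[_ 96 83], head=1, tail=0, size=2
write(92): buf=[92 96 83], head=1, tail=1, size=3
read(): buf=[92 _ 83], head=2, tail=1, size=2
read(): buf=[92 _ _], head=0, tail=1, size=1
read(): buf=[_ _ _], head=1, tail=1, size=0
write(5): buf=[_ 5 _], head=1, tail=2, size=1
write(84): buf=[_ 5 84], head=1, tail=0, size=2

Answer: _ 5 84
1
0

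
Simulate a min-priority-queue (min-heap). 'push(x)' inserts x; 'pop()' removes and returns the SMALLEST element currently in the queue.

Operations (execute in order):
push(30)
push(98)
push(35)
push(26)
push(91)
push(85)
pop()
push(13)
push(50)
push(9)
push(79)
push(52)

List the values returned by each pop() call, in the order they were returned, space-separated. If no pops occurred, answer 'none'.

Answer: 26

Derivation:
push(30): heap contents = [30]
push(98): heap contents = [30, 98]
push(35): heap contents = [30, 35, 98]
push(26): heap contents = [26, 30, 35, 98]
push(91): heap contents = [26, 30, 35, 91, 98]
push(85): heap contents = [26, 30, 35, 85, 91, 98]
pop() → 26: heap contents = [30, 35, 85, 91, 98]
push(13): heap contents = [13, 30, 35, 85, 91, 98]
push(50): heap contents = [13, 30, 35, 50, 85, 91, 98]
push(9): heap contents = [9, 13, 30, 35, 50, 85, 91, 98]
push(79): heap contents = [9, 13, 30, 35, 50, 79, 85, 91, 98]
push(52): heap contents = [9, 13, 30, 35, 50, 52, 79, 85, 91, 98]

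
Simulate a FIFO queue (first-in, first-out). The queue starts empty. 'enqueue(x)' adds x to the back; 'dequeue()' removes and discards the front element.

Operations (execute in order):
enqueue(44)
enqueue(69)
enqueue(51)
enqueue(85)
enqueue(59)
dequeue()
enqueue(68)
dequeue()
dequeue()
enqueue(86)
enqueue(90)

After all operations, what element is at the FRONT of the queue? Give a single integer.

Answer: 85

Derivation:
enqueue(44): queue = [44]
enqueue(69): queue = [44, 69]
enqueue(51): queue = [44, 69, 51]
enqueue(85): queue = [44, 69, 51, 85]
enqueue(59): queue = [44, 69, 51, 85, 59]
dequeue(): queue = [69, 51, 85, 59]
enqueue(68): queue = [69, 51, 85, 59, 68]
dequeue(): queue = [51, 85, 59, 68]
dequeue(): queue = [85, 59, 68]
enqueue(86): queue = [85, 59, 68, 86]
enqueue(90): queue = [85, 59, 68, 86, 90]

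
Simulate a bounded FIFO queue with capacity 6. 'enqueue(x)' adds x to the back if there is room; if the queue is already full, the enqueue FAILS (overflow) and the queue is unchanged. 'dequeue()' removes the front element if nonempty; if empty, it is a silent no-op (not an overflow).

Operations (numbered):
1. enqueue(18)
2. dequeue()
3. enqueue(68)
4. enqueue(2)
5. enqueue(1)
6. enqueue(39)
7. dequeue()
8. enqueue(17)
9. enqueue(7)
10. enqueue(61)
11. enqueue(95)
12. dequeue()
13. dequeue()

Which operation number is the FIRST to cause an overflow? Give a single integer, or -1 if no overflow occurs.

Answer: 11

Derivation:
1. enqueue(18): size=1
2. dequeue(): size=0
3. enqueue(68): size=1
4. enqueue(2): size=2
5. enqueue(1): size=3
6. enqueue(39): size=4
7. dequeue(): size=3
8. enqueue(17): size=4
9. enqueue(7): size=5
10. enqueue(61): size=6
11. enqueue(95): size=6=cap → OVERFLOW (fail)
12. dequeue(): size=5
13. dequeue(): size=4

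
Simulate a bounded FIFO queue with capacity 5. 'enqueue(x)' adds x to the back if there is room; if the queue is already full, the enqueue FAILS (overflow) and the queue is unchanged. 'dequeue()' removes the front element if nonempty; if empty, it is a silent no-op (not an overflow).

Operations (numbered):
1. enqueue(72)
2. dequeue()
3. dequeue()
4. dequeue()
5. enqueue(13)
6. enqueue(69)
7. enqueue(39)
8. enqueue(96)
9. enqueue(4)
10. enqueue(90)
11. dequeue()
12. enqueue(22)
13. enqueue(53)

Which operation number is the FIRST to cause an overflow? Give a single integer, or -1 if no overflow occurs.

1. enqueue(72): size=1
2. dequeue(): size=0
3. dequeue(): empty, no-op, size=0
4. dequeue(): empty, no-op, size=0
5. enqueue(13): size=1
6. enqueue(69): size=2
7. enqueue(39): size=3
8. enqueue(96): size=4
9. enqueue(4): size=5
10. enqueue(90): size=5=cap → OVERFLOW (fail)
11. dequeue(): size=4
12. enqueue(22): size=5
13. enqueue(53): size=5=cap → OVERFLOW (fail)

Answer: 10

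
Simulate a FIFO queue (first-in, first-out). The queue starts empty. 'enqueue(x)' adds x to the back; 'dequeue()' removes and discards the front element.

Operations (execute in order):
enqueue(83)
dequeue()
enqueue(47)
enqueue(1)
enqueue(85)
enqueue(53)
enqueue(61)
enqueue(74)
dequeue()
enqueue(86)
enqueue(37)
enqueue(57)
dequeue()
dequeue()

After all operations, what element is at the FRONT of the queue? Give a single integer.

Answer: 53

Derivation:
enqueue(83): queue = [83]
dequeue(): queue = []
enqueue(47): queue = [47]
enqueue(1): queue = [47, 1]
enqueue(85): queue = [47, 1, 85]
enqueue(53): queue = [47, 1, 85, 53]
enqueue(61): queue = [47, 1, 85, 53, 61]
enqueue(74): queue = [47, 1, 85, 53, 61, 74]
dequeue(): queue = [1, 85, 53, 61, 74]
enqueue(86): queue = [1, 85, 53, 61, 74, 86]
enqueue(37): queue = [1, 85, 53, 61, 74, 86, 37]
enqueue(57): queue = [1, 85, 53, 61, 74, 86, 37, 57]
dequeue(): queue = [85, 53, 61, 74, 86, 37, 57]
dequeue(): queue = [53, 61, 74, 86, 37, 57]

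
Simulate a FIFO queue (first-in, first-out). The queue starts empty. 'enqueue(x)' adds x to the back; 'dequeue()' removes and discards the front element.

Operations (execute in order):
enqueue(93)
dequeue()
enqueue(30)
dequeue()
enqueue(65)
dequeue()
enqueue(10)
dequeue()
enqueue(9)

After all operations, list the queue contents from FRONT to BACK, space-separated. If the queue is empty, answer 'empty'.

enqueue(93): [93]
dequeue(): []
enqueue(30): [30]
dequeue(): []
enqueue(65): [65]
dequeue(): []
enqueue(10): [10]
dequeue(): []
enqueue(9): [9]

Answer: 9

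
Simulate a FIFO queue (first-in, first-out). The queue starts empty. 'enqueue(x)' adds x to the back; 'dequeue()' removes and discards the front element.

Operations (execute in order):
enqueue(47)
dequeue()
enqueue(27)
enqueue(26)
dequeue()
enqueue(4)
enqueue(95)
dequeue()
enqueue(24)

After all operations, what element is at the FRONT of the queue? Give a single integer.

Answer: 4

Derivation:
enqueue(47): queue = [47]
dequeue(): queue = []
enqueue(27): queue = [27]
enqueue(26): queue = [27, 26]
dequeue(): queue = [26]
enqueue(4): queue = [26, 4]
enqueue(95): queue = [26, 4, 95]
dequeue(): queue = [4, 95]
enqueue(24): queue = [4, 95, 24]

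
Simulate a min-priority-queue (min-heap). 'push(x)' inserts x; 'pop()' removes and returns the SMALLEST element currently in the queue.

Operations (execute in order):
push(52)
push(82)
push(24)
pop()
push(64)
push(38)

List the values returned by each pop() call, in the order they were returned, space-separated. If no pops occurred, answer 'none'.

Answer: 24

Derivation:
push(52): heap contents = [52]
push(82): heap contents = [52, 82]
push(24): heap contents = [24, 52, 82]
pop() → 24: heap contents = [52, 82]
push(64): heap contents = [52, 64, 82]
push(38): heap contents = [38, 52, 64, 82]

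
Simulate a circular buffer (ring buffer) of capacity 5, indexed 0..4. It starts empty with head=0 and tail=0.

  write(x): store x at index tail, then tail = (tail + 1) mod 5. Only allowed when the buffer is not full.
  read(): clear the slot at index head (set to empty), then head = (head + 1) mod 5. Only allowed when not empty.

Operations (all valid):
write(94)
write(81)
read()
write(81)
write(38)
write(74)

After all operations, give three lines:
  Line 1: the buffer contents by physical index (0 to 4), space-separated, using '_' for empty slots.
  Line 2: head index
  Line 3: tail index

Answer: _ 81 81 38 74
1
0

Derivation:
write(94): buf=[94 _ _ _ _], head=0, tail=1, size=1
write(81): buf=[94 81 _ _ _], head=0, tail=2, size=2
read(): buf=[_ 81 _ _ _], head=1, tail=2, size=1
write(81): buf=[_ 81 81 _ _], head=1, tail=3, size=2
write(38): buf=[_ 81 81 38 _], head=1, tail=4, size=3
write(74): buf=[_ 81 81 38 74], head=1, tail=0, size=4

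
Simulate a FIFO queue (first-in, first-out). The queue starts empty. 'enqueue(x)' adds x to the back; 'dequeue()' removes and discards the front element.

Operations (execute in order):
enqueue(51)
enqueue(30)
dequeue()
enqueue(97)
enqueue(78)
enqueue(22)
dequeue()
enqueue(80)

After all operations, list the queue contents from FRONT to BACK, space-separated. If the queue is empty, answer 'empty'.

Answer: 97 78 22 80

Derivation:
enqueue(51): [51]
enqueue(30): [51, 30]
dequeue(): [30]
enqueue(97): [30, 97]
enqueue(78): [30, 97, 78]
enqueue(22): [30, 97, 78, 22]
dequeue(): [97, 78, 22]
enqueue(80): [97, 78, 22, 80]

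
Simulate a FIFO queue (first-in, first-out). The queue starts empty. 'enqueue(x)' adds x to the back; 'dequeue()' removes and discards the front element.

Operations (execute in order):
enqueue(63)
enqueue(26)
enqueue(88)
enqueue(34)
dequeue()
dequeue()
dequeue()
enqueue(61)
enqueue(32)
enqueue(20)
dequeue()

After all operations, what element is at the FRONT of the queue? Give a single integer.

enqueue(63): queue = [63]
enqueue(26): queue = [63, 26]
enqueue(88): queue = [63, 26, 88]
enqueue(34): queue = [63, 26, 88, 34]
dequeue(): queue = [26, 88, 34]
dequeue(): queue = [88, 34]
dequeue(): queue = [34]
enqueue(61): queue = [34, 61]
enqueue(32): queue = [34, 61, 32]
enqueue(20): queue = [34, 61, 32, 20]
dequeue(): queue = [61, 32, 20]

Answer: 61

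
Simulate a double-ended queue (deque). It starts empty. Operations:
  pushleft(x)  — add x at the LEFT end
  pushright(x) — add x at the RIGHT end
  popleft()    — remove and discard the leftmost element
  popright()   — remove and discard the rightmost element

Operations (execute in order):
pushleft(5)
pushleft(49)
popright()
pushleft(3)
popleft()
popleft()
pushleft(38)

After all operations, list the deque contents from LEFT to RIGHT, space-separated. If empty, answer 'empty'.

pushleft(5): [5]
pushleft(49): [49, 5]
popright(): [49]
pushleft(3): [3, 49]
popleft(): [49]
popleft(): []
pushleft(38): [38]

Answer: 38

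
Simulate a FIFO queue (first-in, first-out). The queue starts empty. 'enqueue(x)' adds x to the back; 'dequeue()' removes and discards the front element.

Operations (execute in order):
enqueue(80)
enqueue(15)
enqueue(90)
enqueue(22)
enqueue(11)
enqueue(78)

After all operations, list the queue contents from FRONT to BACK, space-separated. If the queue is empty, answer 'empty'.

enqueue(80): [80]
enqueue(15): [80, 15]
enqueue(90): [80, 15, 90]
enqueue(22): [80, 15, 90, 22]
enqueue(11): [80, 15, 90, 22, 11]
enqueue(78): [80, 15, 90, 22, 11, 78]

Answer: 80 15 90 22 11 78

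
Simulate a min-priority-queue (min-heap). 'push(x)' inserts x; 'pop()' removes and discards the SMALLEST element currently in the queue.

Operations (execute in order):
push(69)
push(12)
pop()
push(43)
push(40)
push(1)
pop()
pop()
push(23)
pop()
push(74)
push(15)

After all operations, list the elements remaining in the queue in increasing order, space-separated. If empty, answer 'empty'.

push(69): heap contents = [69]
push(12): heap contents = [12, 69]
pop() → 12: heap contents = [69]
push(43): heap contents = [43, 69]
push(40): heap contents = [40, 43, 69]
push(1): heap contents = [1, 40, 43, 69]
pop() → 1: heap contents = [40, 43, 69]
pop() → 40: heap contents = [43, 69]
push(23): heap contents = [23, 43, 69]
pop() → 23: heap contents = [43, 69]
push(74): heap contents = [43, 69, 74]
push(15): heap contents = [15, 43, 69, 74]

Answer: 15 43 69 74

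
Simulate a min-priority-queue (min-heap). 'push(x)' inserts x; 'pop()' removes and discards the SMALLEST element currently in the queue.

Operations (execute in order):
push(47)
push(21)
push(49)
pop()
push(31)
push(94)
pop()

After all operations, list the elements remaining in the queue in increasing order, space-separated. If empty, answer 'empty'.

push(47): heap contents = [47]
push(21): heap contents = [21, 47]
push(49): heap contents = [21, 47, 49]
pop() → 21: heap contents = [47, 49]
push(31): heap contents = [31, 47, 49]
push(94): heap contents = [31, 47, 49, 94]
pop() → 31: heap contents = [47, 49, 94]

Answer: 47 49 94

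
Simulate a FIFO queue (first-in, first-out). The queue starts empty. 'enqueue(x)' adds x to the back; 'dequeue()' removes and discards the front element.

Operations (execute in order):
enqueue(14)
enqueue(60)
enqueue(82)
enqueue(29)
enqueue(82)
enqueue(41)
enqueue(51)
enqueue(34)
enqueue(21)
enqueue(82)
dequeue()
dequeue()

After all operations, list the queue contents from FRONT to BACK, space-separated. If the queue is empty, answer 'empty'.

Answer: 82 29 82 41 51 34 21 82

Derivation:
enqueue(14): [14]
enqueue(60): [14, 60]
enqueue(82): [14, 60, 82]
enqueue(29): [14, 60, 82, 29]
enqueue(82): [14, 60, 82, 29, 82]
enqueue(41): [14, 60, 82, 29, 82, 41]
enqueue(51): [14, 60, 82, 29, 82, 41, 51]
enqueue(34): [14, 60, 82, 29, 82, 41, 51, 34]
enqueue(21): [14, 60, 82, 29, 82, 41, 51, 34, 21]
enqueue(82): [14, 60, 82, 29, 82, 41, 51, 34, 21, 82]
dequeue(): [60, 82, 29, 82, 41, 51, 34, 21, 82]
dequeue(): [82, 29, 82, 41, 51, 34, 21, 82]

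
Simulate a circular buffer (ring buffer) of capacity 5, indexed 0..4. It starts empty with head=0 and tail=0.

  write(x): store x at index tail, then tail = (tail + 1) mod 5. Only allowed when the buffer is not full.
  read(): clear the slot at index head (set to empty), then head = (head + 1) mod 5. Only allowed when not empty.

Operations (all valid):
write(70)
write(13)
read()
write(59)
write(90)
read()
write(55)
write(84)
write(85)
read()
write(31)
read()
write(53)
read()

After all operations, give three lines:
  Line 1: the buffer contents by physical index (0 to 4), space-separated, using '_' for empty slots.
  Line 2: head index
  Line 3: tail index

write(70): buf=[70 _ _ _ _], head=0, tail=1, size=1
write(13): buf=[70 13 _ _ _], head=0, tail=2, size=2
read(): buf=[_ 13 _ _ _], head=1, tail=2, size=1
write(59): buf=[_ 13 59 _ _], head=1, tail=3, size=2
write(90): buf=[_ 13 59 90 _], head=1, tail=4, size=3
read(): buf=[_ _ 59 90 _], head=2, tail=4, size=2
write(55): buf=[_ _ 59 90 55], head=2, tail=0, size=3
write(84): buf=[84 _ 59 90 55], head=2, tail=1, size=4
write(85): buf=[84 85 59 90 55], head=2, tail=2, size=5
read(): buf=[84 85 _ 90 55], head=3, tail=2, size=4
write(31): buf=[84 85 31 90 55], head=3, tail=3, size=5
read(): buf=[84 85 31 _ 55], head=4, tail=3, size=4
write(53): buf=[84 85 31 53 55], head=4, tail=4, size=5
read(): buf=[84 85 31 53 _], head=0, tail=4, size=4

Answer: 84 85 31 53 _
0
4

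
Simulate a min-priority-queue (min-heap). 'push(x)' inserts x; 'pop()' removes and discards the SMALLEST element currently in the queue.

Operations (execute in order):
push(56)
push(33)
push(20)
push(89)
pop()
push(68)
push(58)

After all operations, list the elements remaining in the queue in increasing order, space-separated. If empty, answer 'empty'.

push(56): heap contents = [56]
push(33): heap contents = [33, 56]
push(20): heap contents = [20, 33, 56]
push(89): heap contents = [20, 33, 56, 89]
pop() → 20: heap contents = [33, 56, 89]
push(68): heap contents = [33, 56, 68, 89]
push(58): heap contents = [33, 56, 58, 68, 89]

Answer: 33 56 58 68 89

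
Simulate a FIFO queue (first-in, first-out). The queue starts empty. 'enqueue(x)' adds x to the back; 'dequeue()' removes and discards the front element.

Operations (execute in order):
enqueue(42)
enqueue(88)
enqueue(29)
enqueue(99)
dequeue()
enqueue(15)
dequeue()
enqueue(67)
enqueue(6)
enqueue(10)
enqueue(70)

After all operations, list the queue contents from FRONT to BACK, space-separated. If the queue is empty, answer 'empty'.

Answer: 29 99 15 67 6 10 70

Derivation:
enqueue(42): [42]
enqueue(88): [42, 88]
enqueue(29): [42, 88, 29]
enqueue(99): [42, 88, 29, 99]
dequeue(): [88, 29, 99]
enqueue(15): [88, 29, 99, 15]
dequeue(): [29, 99, 15]
enqueue(67): [29, 99, 15, 67]
enqueue(6): [29, 99, 15, 67, 6]
enqueue(10): [29, 99, 15, 67, 6, 10]
enqueue(70): [29, 99, 15, 67, 6, 10, 70]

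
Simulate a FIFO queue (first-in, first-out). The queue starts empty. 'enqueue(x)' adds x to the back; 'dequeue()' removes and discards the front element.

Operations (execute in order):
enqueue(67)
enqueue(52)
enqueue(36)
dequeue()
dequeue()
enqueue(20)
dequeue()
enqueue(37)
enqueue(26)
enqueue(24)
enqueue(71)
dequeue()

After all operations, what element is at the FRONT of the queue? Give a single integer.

Answer: 37

Derivation:
enqueue(67): queue = [67]
enqueue(52): queue = [67, 52]
enqueue(36): queue = [67, 52, 36]
dequeue(): queue = [52, 36]
dequeue(): queue = [36]
enqueue(20): queue = [36, 20]
dequeue(): queue = [20]
enqueue(37): queue = [20, 37]
enqueue(26): queue = [20, 37, 26]
enqueue(24): queue = [20, 37, 26, 24]
enqueue(71): queue = [20, 37, 26, 24, 71]
dequeue(): queue = [37, 26, 24, 71]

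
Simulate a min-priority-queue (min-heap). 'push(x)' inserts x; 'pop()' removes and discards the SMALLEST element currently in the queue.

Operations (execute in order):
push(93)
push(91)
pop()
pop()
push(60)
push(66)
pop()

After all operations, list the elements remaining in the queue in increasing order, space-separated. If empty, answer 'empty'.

Answer: 66

Derivation:
push(93): heap contents = [93]
push(91): heap contents = [91, 93]
pop() → 91: heap contents = [93]
pop() → 93: heap contents = []
push(60): heap contents = [60]
push(66): heap contents = [60, 66]
pop() → 60: heap contents = [66]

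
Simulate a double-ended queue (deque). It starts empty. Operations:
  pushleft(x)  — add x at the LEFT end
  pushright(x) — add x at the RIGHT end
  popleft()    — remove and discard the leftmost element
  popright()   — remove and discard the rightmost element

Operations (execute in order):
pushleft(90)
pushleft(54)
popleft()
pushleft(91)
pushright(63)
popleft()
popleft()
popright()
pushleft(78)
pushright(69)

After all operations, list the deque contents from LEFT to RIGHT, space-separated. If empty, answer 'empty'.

Answer: 78 69

Derivation:
pushleft(90): [90]
pushleft(54): [54, 90]
popleft(): [90]
pushleft(91): [91, 90]
pushright(63): [91, 90, 63]
popleft(): [90, 63]
popleft(): [63]
popright(): []
pushleft(78): [78]
pushright(69): [78, 69]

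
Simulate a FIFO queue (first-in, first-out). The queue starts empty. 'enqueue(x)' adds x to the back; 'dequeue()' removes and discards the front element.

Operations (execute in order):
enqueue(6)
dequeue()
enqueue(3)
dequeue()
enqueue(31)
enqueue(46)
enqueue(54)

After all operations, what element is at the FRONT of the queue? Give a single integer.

enqueue(6): queue = [6]
dequeue(): queue = []
enqueue(3): queue = [3]
dequeue(): queue = []
enqueue(31): queue = [31]
enqueue(46): queue = [31, 46]
enqueue(54): queue = [31, 46, 54]

Answer: 31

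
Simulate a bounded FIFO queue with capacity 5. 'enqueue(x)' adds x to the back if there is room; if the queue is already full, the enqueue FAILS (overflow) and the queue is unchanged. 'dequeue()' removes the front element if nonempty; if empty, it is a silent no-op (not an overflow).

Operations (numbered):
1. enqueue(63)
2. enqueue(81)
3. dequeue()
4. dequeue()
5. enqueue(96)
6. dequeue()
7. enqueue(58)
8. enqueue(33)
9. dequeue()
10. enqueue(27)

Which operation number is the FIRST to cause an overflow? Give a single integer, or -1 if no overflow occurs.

Answer: -1

Derivation:
1. enqueue(63): size=1
2. enqueue(81): size=2
3. dequeue(): size=1
4. dequeue(): size=0
5. enqueue(96): size=1
6. dequeue(): size=0
7. enqueue(58): size=1
8. enqueue(33): size=2
9. dequeue(): size=1
10. enqueue(27): size=2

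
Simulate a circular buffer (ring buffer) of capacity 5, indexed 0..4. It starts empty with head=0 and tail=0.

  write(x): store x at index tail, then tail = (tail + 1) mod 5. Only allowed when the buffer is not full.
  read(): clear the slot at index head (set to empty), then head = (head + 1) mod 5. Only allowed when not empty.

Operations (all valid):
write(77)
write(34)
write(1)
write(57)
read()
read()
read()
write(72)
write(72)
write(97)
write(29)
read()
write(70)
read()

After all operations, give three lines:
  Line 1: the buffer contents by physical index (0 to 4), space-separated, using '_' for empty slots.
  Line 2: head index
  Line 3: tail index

Answer: 72 97 29 70 _
0
4

Derivation:
write(77): buf=[77 _ _ _ _], head=0, tail=1, size=1
write(34): buf=[77 34 _ _ _], head=0, tail=2, size=2
write(1): buf=[77 34 1 _ _], head=0, tail=3, size=3
write(57): buf=[77 34 1 57 _], head=0, tail=4, size=4
read(): buf=[_ 34 1 57 _], head=1, tail=4, size=3
read(): buf=[_ _ 1 57 _], head=2, tail=4, size=2
read(): buf=[_ _ _ 57 _], head=3, tail=4, size=1
write(72): buf=[_ _ _ 57 72], head=3, tail=0, size=2
write(72): buf=[72 _ _ 57 72], head=3, tail=1, size=3
write(97): buf=[72 97 _ 57 72], head=3, tail=2, size=4
write(29): buf=[72 97 29 57 72], head=3, tail=3, size=5
read(): buf=[72 97 29 _ 72], head=4, tail=3, size=4
write(70): buf=[72 97 29 70 72], head=4, tail=4, size=5
read(): buf=[72 97 29 70 _], head=0, tail=4, size=4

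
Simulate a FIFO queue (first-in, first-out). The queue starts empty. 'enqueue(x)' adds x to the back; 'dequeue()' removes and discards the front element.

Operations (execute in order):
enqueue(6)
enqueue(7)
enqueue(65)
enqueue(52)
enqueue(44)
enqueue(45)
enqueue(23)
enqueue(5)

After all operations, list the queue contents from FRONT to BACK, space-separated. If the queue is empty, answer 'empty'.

Answer: 6 7 65 52 44 45 23 5

Derivation:
enqueue(6): [6]
enqueue(7): [6, 7]
enqueue(65): [6, 7, 65]
enqueue(52): [6, 7, 65, 52]
enqueue(44): [6, 7, 65, 52, 44]
enqueue(45): [6, 7, 65, 52, 44, 45]
enqueue(23): [6, 7, 65, 52, 44, 45, 23]
enqueue(5): [6, 7, 65, 52, 44, 45, 23, 5]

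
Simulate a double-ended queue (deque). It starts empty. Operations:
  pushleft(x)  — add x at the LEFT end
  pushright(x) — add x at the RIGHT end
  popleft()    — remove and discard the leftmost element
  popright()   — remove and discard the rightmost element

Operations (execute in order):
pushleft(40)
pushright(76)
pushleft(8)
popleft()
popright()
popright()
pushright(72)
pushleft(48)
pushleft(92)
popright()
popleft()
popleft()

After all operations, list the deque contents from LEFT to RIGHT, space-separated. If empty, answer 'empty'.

pushleft(40): [40]
pushright(76): [40, 76]
pushleft(8): [8, 40, 76]
popleft(): [40, 76]
popright(): [40]
popright(): []
pushright(72): [72]
pushleft(48): [48, 72]
pushleft(92): [92, 48, 72]
popright(): [92, 48]
popleft(): [48]
popleft(): []

Answer: empty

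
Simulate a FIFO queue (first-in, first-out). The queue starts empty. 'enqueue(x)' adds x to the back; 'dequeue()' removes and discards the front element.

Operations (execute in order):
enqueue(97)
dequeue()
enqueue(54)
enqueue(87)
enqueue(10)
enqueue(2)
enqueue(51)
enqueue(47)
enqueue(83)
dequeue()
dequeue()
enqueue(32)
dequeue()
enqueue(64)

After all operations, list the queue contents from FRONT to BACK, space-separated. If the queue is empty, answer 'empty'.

Answer: 2 51 47 83 32 64

Derivation:
enqueue(97): [97]
dequeue(): []
enqueue(54): [54]
enqueue(87): [54, 87]
enqueue(10): [54, 87, 10]
enqueue(2): [54, 87, 10, 2]
enqueue(51): [54, 87, 10, 2, 51]
enqueue(47): [54, 87, 10, 2, 51, 47]
enqueue(83): [54, 87, 10, 2, 51, 47, 83]
dequeue(): [87, 10, 2, 51, 47, 83]
dequeue(): [10, 2, 51, 47, 83]
enqueue(32): [10, 2, 51, 47, 83, 32]
dequeue(): [2, 51, 47, 83, 32]
enqueue(64): [2, 51, 47, 83, 32, 64]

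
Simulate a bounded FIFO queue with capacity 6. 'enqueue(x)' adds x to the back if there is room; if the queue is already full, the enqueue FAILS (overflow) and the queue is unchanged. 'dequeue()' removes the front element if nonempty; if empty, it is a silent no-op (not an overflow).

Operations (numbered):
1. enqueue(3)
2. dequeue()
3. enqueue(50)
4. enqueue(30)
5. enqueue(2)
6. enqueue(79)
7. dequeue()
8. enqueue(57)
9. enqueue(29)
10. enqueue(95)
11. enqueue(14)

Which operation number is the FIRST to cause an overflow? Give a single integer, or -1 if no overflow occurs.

Answer: 11

Derivation:
1. enqueue(3): size=1
2. dequeue(): size=0
3. enqueue(50): size=1
4. enqueue(30): size=2
5. enqueue(2): size=3
6. enqueue(79): size=4
7. dequeue(): size=3
8. enqueue(57): size=4
9. enqueue(29): size=5
10. enqueue(95): size=6
11. enqueue(14): size=6=cap → OVERFLOW (fail)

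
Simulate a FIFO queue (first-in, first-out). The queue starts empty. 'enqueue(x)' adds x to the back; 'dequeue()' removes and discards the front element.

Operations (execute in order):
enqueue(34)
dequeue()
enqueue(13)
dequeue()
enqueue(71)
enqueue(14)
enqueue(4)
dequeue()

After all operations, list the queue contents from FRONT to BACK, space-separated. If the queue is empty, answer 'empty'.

Answer: 14 4

Derivation:
enqueue(34): [34]
dequeue(): []
enqueue(13): [13]
dequeue(): []
enqueue(71): [71]
enqueue(14): [71, 14]
enqueue(4): [71, 14, 4]
dequeue(): [14, 4]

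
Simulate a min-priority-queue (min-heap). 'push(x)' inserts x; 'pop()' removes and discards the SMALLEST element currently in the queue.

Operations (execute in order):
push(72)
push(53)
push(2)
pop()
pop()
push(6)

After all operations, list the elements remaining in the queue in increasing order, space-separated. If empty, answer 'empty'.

Answer: 6 72

Derivation:
push(72): heap contents = [72]
push(53): heap contents = [53, 72]
push(2): heap contents = [2, 53, 72]
pop() → 2: heap contents = [53, 72]
pop() → 53: heap contents = [72]
push(6): heap contents = [6, 72]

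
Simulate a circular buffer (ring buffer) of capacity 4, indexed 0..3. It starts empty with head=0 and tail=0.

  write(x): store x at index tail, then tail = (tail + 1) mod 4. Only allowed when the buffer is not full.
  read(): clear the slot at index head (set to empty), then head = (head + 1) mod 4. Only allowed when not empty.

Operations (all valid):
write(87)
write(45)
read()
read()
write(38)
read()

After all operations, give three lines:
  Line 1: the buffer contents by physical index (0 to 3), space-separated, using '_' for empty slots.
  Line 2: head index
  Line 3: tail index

Answer: _ _ _ _
3
3

Derivation:
write(87): buf=[87 _ _ _], head=0, tail=1, size=1
write(45): buf=[87 45 _ _], head=0, tail=2, size=2
read(): buf=[_ 45 _ _], head=1, tail=2, size=1
read(): buf=[_ _ _ _], head=2, tail=2, size=0
write(38): buf=[_ _ 38 _], head=2, tail=3, size=1
read(): buf=[_ _ _ _], head=3, tail=3, size=0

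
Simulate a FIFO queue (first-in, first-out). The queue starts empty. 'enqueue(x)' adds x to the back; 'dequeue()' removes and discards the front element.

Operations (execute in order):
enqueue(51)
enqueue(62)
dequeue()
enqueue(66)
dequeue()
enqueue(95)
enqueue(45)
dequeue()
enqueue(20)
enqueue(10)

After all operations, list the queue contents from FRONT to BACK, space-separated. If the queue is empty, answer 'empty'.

enqueue(51): [51]
enqueue(62): [51, 62]
dequeue(): [62]
enqueue(66): [62, 66]
dequeue(): [66]
enqueue(95): [66, 95]
enqueue(45): [66, 95, 45]
dequeue(): [95, 45]
enqueue(20): [95, 45, 20]
enqueue(10): [95, 45, 20, 10]

Answer: 95 45 20 10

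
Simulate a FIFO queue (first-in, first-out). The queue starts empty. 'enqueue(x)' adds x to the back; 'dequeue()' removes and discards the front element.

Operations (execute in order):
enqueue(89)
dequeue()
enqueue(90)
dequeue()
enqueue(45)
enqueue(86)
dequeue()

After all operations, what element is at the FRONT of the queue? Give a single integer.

enqueue(89): queue = [89]
dequeue(): queue = []
enqueue(90): queue = [90]
dequeue(): queue = []
enqueue(45): queue = [45]
enqueue(86): queue = [45, 86]
dequeue(): queue = [86]

Answer: 86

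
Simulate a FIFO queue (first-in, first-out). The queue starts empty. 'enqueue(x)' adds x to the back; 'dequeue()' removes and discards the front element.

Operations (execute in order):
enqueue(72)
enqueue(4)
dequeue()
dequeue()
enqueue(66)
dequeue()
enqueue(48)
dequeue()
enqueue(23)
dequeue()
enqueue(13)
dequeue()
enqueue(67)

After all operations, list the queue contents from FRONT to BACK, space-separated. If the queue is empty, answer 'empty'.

Answer: 67

Derivation:
enqueue(72): [72]
enqueue(4): [72, 4]
dequeue(): [4]
dequeue(): []
enqueue(66): [66]
dequeue(): []
enqueue(48): [48]
dequeue(): []
enqueue(23): [23]
dequeue(): []
enqueue(13): [13]
dequeue(): []
enqueue(67): [67]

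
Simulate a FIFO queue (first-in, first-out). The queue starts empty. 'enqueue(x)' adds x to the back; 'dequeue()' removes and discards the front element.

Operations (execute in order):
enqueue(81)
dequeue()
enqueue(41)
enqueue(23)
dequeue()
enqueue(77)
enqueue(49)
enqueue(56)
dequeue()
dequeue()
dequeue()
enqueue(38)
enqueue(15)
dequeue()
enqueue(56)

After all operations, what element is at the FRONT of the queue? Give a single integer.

Answer: 38

Derivation:
enqueue(81): queue = [81]
dequeue(): queue = []
enqueue(41): queue = [41]
enqueue(23): queue = [41, 23]
dequeue(): queue = [23]
enqueue(77): queue = [23, 77]
enqueue(49): queue = [23, 77, 49]
enqueue(56): queue = [23, 77, 49, 56]
dequeue(): queue = [77, 49, 56]
dequeue(): queue = [49, 56]
dequeue(): queue = [56]
enqueue(38): queue = [56, 38]
enqueue(15): queue = [56, 38, 15]
dequeue(): queue = [38, 15]
enqueue(56): queue = [38, 15, 56]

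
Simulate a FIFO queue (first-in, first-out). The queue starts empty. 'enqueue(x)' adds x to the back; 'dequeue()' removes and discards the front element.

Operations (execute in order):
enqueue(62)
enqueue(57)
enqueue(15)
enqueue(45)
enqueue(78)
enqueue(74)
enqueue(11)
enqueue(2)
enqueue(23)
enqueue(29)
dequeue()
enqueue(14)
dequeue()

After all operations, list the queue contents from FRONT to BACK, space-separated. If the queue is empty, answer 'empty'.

Answer: 15 45 78 74 11 2 23 29 14

Derivation:
enqueue(62): [62]
enqueue(57): [62, 57]
enqueue(15): [62, 57, 15]
enqueue(45): [62, 57, 15, 45]
enqueue(78): [62, 57, 15, 45, 78]
enqueue(74): [62, 57, 15, 45, 78, 74]
enqueue(11): [62, 57, 15, 45, 78, 74, 11]
enqueue(2): [62, 57, 15, 45, 78, 74, 11, 2]
enqueue(23): [62, 57, 15, 45, 78, 74, 11, 2, 23]
enqueue(29): [62, 57, 15, 45, 78, 74, 11, 2, 23, 29]
dequeue(): [57, 15, 45, 78, 74, 11, 2, 23, 29]
enqueue(14): [57, 15, 45, 78, 74, 11, 2, 23, 29, 14]
dequeue(): [15, 45, 78, 74, 11, 2, 23, 29, 14]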